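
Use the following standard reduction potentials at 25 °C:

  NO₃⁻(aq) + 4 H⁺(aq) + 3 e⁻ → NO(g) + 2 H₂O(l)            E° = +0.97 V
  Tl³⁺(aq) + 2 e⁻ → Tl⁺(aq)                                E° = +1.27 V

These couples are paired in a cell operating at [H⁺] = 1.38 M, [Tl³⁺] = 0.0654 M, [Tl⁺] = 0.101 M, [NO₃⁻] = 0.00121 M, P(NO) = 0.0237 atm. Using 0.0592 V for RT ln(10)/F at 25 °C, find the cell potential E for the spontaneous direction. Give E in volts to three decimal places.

+0.309 V

Tl³⁺/Tl⁺ is the cathode (higher E°), NO₃⁻/NO the anode: E°cell = +1.27 − (+0.97) = +0.30 V, n = 6.
Overall: 3 Tl³⁺(aq) + 2 NO(g) + 4 H₂O(l) → 3 Tl⁺(aq) + 2 NO₃⁻(aq) + 8 H⁺(aq)
Q = [Tl⁺]^3·[NO₃⁻]^2·[H⁺]^8 / ([Tl³⁺]^3·P(NO)^2); log Q = -0.899.
E = E° − (0.0592/n) log Q = +0.30 − (0.0592/6)(-0.899) = +0.309 V.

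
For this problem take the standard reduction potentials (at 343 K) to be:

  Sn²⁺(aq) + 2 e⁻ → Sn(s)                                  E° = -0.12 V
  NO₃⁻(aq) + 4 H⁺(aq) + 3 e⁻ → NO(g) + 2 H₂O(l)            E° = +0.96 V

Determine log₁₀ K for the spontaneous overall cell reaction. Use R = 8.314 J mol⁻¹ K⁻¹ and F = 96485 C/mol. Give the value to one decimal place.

Cathode: NO₃⁻/NO; anode: Sn²⁺/Sn. E°cell = (+0.96) − (-0.12) = +1.08 V, with n = 6.
ΔG° = −nFE° = −RT ln K, so ln K = nFE°/(RT) = (6)(96485)(+1.08) / ((8.314)(343)) = 219.245.
log₁₀ K = 219.245 / ln 10 = 95.2.

95.2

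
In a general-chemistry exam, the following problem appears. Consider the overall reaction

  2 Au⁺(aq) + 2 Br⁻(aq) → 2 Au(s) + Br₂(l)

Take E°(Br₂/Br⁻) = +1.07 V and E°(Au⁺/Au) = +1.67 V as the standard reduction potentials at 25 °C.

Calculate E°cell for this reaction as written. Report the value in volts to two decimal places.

+0.60 V

The Au⁺/Au couple has the higher reduction potential, so it is the cathode; Br₂/Br⁻ is oxidised at the anode.
E°cell = E°(cathode) − E°(anode) = (+1.67) − (+1.07) = +0.60 V.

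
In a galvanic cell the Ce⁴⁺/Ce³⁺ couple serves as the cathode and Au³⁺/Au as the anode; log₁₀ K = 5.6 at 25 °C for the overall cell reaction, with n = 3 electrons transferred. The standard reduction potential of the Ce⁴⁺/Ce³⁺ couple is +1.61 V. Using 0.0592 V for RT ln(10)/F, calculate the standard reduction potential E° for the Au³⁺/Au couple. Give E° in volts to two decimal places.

+1.50 V

E°cell = (0.0592/n)·log K = (0.0592/3)(5.6) = +0.111 V.
Since Ce⁴⁺/Ce³⁺ is the cathode and Au³⁺/Au the anode, E°cell = E°(Ce⁴⁺/Ce³⁺) − E°(Au³⁺/Au).
So E°(Au³⁺/Au) = E°(Ce⁴⁺/Ce³⁺) − E°cell = (+1.61) − (+0.111) = +1.50 V.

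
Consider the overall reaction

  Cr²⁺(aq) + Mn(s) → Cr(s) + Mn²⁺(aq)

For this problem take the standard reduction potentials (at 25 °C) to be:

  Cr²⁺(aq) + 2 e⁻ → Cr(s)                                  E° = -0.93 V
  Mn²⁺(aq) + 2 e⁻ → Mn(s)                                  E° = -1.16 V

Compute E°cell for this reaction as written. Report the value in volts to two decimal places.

+0.23 V

The Cr²⁺/Cr couple has the higher reduction potential, so it is the cathode; Mn²⁺/Mn is oxidised at the anode.
E°cell = E°(cathode) − E°(anode) = (-0.93) − (-1.16) = +0.23 V.
Since E°cell > 0, the reaction is spontaneous under standard conditions.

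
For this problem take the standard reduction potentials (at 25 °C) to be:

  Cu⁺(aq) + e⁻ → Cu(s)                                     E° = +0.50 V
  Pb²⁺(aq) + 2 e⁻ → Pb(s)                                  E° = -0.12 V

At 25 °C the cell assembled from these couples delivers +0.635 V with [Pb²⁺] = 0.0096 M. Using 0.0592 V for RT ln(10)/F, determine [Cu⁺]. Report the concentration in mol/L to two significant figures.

0.18 M

Cu⁺/Cu is the cathode, Pb²⁺/Pb the anode: E°cell = +0.62 V, n = 2.
Overall reaction: 2 Cu⁺(aq) + Pb(s) → 2 Cu(s) + Pb²⁺(aq); Q = [Pb²⁺]^1/[Cu⁺]^2.
From E = E° − (0.0592/n) log Q: log Q = (E° − E)·n/0.0592 = (+0.62 − (+0.635))·2/0.0592 = -0.5068.
So 2·log[Cu⁺] = 1·log(0.0096) − log Q = -2.0177 − (-0.5068) = -1.5109; log[Cu⁺] = -1.5109 / 2 = -0.7554; [Cu⁺] = 10^(-0.7554) ≈ 0.18 M.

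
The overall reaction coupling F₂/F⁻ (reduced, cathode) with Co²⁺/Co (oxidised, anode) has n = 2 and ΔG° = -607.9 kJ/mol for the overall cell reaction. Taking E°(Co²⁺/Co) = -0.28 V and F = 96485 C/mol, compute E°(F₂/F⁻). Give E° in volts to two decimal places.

+2.87 V

E°cell = −ΔG°/(nF) = −(-607.9×10³)/((2)(96485)) = +3.150 V.
Since F₂/F⁻ is the cathode and Co²⁺/Co the anode, E°cell = E°(F₂/F⁻) − E°(Co²⁺/Co).
So E°(F₂/F⁻) = E°cell + E°(Co²⁺/Co) = +3.150 + (-0.28) = +2.87 V.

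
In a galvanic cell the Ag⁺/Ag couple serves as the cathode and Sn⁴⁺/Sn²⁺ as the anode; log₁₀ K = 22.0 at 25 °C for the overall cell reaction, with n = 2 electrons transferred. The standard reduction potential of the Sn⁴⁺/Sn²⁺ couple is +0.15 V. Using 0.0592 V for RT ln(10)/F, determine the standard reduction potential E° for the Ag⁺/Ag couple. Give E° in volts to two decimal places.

+0.80 V

E°cell = (0.0592/n)·log K = (0.0592/2)(22.0) = +0.651 V.
Since Ag⁺/Ag is the cathode and Sn⁴⁺/Sn²⁺ the anode, E°cell = E°(Ag⁺/Ag) − E°(Sn⁴⁺/Sn²⁺).
So E°(Ag⁺/Ag) = E°cell + E°(Sn⁴⁺/Sn²⁺) = +0.651 + (+0.15) = +0.80 V.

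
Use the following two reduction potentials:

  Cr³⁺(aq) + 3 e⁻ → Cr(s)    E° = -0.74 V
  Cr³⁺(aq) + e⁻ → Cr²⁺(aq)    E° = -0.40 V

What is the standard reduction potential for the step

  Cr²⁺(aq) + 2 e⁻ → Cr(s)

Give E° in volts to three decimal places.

-0.910 V

Sequential free energies add, so n₃E°₃ = n₁E°₁ + n₂E°₂.
With n₃ = 3, and the known step contributing 1×(-0.40) V, the unknown satisfies 2·E° = 3×(-0.74) − 1×(-0.40) = -1.820.
E° = -1.820 / 2 = -0.910 V.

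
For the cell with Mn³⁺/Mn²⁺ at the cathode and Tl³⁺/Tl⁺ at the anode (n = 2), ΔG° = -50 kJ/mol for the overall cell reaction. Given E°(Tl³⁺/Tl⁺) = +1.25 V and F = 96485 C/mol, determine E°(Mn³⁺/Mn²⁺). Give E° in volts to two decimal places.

E°cell = −ΔG°/(nF) = −(-50×10³)/((2)(96485)) = +0.259 V.
Since Mn³⁺/Mn²⁺ is the cathode and Tl³⁺/Tl⁺ the anode, E°cell = E°(Mn³⁺/Mn²⁺) − E°(Tl³⁺/Tl⁺).
So E°(Mn³⁺/Mn²⁺) = E°cell + E°(Tl³⁺/Tl⁺) = +0.259 + (+1.25) = +1.51 V.

+1.51 V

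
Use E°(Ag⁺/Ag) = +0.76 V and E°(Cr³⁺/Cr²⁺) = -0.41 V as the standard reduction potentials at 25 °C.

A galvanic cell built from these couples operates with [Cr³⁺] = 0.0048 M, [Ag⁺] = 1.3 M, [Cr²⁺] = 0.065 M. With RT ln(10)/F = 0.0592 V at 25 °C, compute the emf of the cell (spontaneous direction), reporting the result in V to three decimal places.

Ag⁺/Ag is the cathode (higher E°), Cr³⁺/Cr²⁺ the anode: E°cell = +0.76 − (-0.41) = +1.17 V, n = 1.
Overall: Ag⁺(aq) + Cr²⁺(aq) → Ag(s) + Cr³⁺(aq)
Q = [Cr³⁺] / ([Ag⁺]·[Cr²⁺]); log Q = -1.246.
E = E° − (0.0592/n) log Q = +1.17 − (0.0592/1)(-1.246) = +1.244 V.

+1.244 V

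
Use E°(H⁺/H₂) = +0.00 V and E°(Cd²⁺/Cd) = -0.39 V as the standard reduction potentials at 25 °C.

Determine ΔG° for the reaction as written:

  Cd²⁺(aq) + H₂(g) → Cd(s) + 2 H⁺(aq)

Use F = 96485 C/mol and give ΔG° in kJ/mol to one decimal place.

As written, Cd²⁺/Cd is reduced (cathode) and H⁺/H₂ is oxidised (anode), so E°cell = (-0.39) − (+0.00) = -0.39 V.
Balancing electrons gives n = 2.
ΔG° = −nFE° = −(2)(96485)(-0.39) = 75,258 J = +75.3 kJ/mol.

+75.3 kJ/mol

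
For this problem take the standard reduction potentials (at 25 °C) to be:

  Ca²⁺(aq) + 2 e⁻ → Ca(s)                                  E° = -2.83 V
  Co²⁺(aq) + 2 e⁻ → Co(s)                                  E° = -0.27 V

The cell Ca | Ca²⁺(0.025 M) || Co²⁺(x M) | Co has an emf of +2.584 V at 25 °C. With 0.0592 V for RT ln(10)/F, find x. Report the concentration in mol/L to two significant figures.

0.16 M

Co²⁺/Co is the cathode, Ca²⁺/Ca the anode: E°cell = +2.56 V, n = 2.
Overall reaction: Co²⁺(aq) + Ca(s) → Co(s) + Ca²⁺(aq); Q = [Ca²⁺]^1/[Co²⁺]^1.
From E = E° − (0.0592/n) log Q: log Q = (E° − E)·n/0.0592 = (+2.56 − (+2.584))·2/0.0592 = -0.8108.
So 1·log[Co²⁺] = 1·log(0.025) − log Q = -1.6021 − (-0.8108) = -0.7913; [Co²⁺] = 10^(-0.7913) ≈ 0.16 M.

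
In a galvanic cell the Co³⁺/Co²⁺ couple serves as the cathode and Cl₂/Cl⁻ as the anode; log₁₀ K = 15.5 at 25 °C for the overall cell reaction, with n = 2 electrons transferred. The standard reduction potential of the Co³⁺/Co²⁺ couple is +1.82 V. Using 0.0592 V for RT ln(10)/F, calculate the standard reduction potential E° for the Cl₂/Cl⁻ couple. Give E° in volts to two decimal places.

+1.36 V

E°cell = (0.0592/n)·log K = (0.0592/2)(15.5) = +0.459 V.
Since Co³⁺/Co²⁺ is the cathode and Cl₂/Cl⁻ the anode, E°cell = E°(Co³⁺/Co²⁺) − E°(Cl₂/Cl⁻).
So E°(Cl₂/Cl⁻) = E°(Co³⁺/Co²⁺) − E°cell = (+1.82) − (+0.459) = +1.36 V.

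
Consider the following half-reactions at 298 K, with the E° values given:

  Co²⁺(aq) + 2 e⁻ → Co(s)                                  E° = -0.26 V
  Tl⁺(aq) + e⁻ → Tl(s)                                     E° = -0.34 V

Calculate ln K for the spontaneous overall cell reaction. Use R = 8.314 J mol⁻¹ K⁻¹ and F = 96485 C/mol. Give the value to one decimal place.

6.2

Cathode: Co²⁺/Co; anode: Tl⁺/Tl. E°cell = (-0.26) − (-0.34) = +0.08 V, with n = 2.
ΔG° = −nFE° = −RT ln K, so ln K = nFE°/(RT) = (2)(96485)(+0.08) / ((8.314)(298)) = 6.231.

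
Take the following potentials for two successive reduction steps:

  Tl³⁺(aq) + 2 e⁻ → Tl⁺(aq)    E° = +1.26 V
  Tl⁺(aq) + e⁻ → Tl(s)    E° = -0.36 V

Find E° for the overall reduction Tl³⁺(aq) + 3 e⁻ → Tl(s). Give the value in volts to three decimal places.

Standard free energies of sequential steps add: ΔG°₃ = ΔG°₁ + ΔG°₂, so n₃E°₃ = n₁E°₁ + n₂E°₂.
E°₃ = (2×+1.26 + 1×-0.36) / 3 = (+2.160) / 3 = +0.720 V.
E° values themselves are not directly additive — weighting by electron count is essential.

+0.720 V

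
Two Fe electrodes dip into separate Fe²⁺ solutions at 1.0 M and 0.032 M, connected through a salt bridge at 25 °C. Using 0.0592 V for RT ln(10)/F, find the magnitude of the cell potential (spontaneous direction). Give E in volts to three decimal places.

+0.044 V

For a concentration cell E°cell = 0. The 1.0 M side is the cathode (reduction is favoured where [Fe²⁺] is higher).
With n = 2, E = −(0.0592/2) log([Fe²⁺]ₐₙ/[Fe²⁺]꜀ₐₜ) = −(0.0592/2) log(0.032/1) = −(0.0592/2)(-1.495) = +0.044 V.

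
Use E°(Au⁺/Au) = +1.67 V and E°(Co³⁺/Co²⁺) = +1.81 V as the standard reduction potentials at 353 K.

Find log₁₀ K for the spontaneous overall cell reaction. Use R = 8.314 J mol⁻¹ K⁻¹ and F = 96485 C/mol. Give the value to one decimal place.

Cathode: Co³⁺/Co²⁺; anode: Au⁺/Au. E°cell = (+1.81) − (+1.67) = +0.14 V, with n = 1.
ΔG° = −nFE° = −RT ln K, so ln K = nFE°/(RT) = (1)(96485)(+0.14) / ((8.314)(353)) = 4.603.
log₁₀ K = 4.603 / ln 10 = 2.0.

2.0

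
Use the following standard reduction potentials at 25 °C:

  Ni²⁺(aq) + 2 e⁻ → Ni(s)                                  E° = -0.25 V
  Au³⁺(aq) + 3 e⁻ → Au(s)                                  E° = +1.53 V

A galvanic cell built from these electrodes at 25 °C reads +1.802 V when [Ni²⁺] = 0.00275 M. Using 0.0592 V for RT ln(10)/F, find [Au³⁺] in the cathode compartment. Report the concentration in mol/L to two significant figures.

Au³⁺/Au is the cathode, Ni²⁺/Ni the anode: E°cell = +1.78 V, n = 6.
Overall reaction: 2 Au³⁺(aq) + 3 Ni(s) → 2 Au(s) + 3 Ni²⁺(aq); Q = [Ni²⁺]^3/[Au³⁺]^2.
From E = E° − (0.0592/n) log Q: log Q = (E° − E)·n/0.0592 = (+1.78 − (+1.802))·6/0.0592 = -2.2297.
So 2·log[Au³⁺] = 3·log(0.00275) − log Q = -7.6820 − (-2.2297) = -5.4523; log[Au³⁺] = -5.4523 / 2 = -2.7262; [Au³⁺] = 10^(-2.7262) ≈ 0.0019 M.

0.0019 M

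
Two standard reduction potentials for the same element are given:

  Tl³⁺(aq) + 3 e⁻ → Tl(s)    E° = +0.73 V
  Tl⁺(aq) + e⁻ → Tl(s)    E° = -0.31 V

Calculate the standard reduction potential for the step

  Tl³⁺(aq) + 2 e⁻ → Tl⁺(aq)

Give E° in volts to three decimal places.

Sequential free energies add, so n₃E°₃ = n₁E°₁ + n₂E°₂.
With n₃ = 3, and the known step contributing 1×(-0.31) V, the unknown satisfies 2·E° = 3×(+0.73) − 1×(-0.31) = +2.500.
E° = +2.500 / 2 = +1.250 V.

+1.250 V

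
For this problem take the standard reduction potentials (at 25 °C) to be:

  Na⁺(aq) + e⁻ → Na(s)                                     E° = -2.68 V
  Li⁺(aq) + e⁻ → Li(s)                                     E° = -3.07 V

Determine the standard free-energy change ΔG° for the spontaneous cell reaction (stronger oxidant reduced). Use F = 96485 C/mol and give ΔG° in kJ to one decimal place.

Na⁺/Na (E° = -2.68 V) is the cathode; Li⁺/Li (E° = -3.07 V) is the anode, so E°cell = +0.39 V.
Balancing electrons gives n = 1 (lcm of 1 and 1).
ΔG° = −nFE° = −(1)(96485)(+0.39) = -37,629 J = -37.6 kJ.

-37.6 kJ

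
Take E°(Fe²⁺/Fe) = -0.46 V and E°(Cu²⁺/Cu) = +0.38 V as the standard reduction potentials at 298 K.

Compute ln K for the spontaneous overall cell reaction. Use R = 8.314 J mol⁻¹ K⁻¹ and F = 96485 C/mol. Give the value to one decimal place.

Cathode: Cu²⁺/Cu; anode: Fe²⁺/Fe. E°cell = (+0.38) − (-0.46) = +0.84 V, with n = 2.
ΔG° = −nFE° = −RT ln K, so ln K = nFE°/(RT) = (2)(96485)(+0.84) / ((8.314)(298)) = 65.425.

65.4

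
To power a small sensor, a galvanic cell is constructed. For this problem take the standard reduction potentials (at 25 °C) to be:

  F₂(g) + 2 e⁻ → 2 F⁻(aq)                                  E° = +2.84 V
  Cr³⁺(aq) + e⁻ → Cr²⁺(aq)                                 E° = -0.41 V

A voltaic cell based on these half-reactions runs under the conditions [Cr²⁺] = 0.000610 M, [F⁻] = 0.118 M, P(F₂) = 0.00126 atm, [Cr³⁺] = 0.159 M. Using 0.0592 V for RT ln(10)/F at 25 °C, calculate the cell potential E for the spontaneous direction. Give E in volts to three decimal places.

+3.076 V

F₂/F⁻ is the cathode (higher E°), Cr³⁺/Cr²⁺ the anode: E°cell = +2.84 − (-0.41) = +3.25 V, n = 2.
Overall: F₂(g) + 2 Cr²⁺(aq) → 2 F⁻(aq) + 2 Cr³⁺(aq)
Q = [F⁻]^2·[Cr³⁺]^2 / (P(F₂)·[Cr²⁺]^2); log Q = 5.876.
E = E° − (0.0592/n) log Q = +3.25 − (0.0592/2)(5.876) = +3.076 V.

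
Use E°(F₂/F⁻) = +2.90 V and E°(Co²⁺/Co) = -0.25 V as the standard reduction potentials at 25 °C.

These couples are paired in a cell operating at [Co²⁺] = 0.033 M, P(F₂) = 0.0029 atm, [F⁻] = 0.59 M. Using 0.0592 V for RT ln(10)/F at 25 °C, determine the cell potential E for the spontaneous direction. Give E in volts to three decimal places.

+3.132 V

F₂/F⁻ is the cathode (higher E°), Co²⁺/Co the anode: E°cell = +2.90 − (-0.25) = +3.15 V, n = 2.
Overall: F₂(g) + Co(s) → 2 F⁻(aq) + Co²⁺(aq)
Q = [F⁻]^2·[Co²⁺] / (P(F₂)); log Q = 0.598.
E = E° − (0.0592/n) log Q = +3.15 − (0.0592/2)(0.598) = +3.132 V.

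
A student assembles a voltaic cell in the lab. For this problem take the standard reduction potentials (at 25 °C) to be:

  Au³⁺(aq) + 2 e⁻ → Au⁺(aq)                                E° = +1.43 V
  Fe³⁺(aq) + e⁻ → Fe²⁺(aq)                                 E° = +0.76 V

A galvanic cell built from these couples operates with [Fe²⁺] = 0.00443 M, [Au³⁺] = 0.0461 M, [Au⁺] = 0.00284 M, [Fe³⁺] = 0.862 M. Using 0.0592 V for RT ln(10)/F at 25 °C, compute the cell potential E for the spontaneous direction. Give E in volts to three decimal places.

Au³⁺/Au⁺ is the cathode (higher E°), Fe³⁺/Fe²⁺ the anode: E°cell = +1.43 − (+0.76) = +0.67 V, n = 2.
Overall: Au³⁺(aq) + 2 Fe²⁺(aq) → Au⁺(aq) + 2 Fe³⁺(aq)
Q = [Au⁺]·[Fe³⁺]^2 / ([Au³⁺]·[Fe²⁺]^2); log Q = 3.368.
E = E° − (0.0592/n) log Q = +0.67 − (0.0592/2)(3.368) = +0.570 V.

+0.570 V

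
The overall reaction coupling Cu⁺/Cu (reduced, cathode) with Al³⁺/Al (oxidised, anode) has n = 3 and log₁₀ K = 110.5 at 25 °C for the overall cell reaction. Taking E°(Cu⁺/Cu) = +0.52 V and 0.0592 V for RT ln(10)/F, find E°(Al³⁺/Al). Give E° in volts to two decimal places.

-1.66 V

E°cell = (0.0592/n)·log K = (0.0592/3)(110.5) = +2.181 V.
Since Cu⁺/Cu is the cathode and Al³⁺/Al the anode, E°cell = E°(Cu⁺/Cu) − E°(Al³⁺/Al).
So E°(Al³⁺/Al) = E°(Cu⁺/Cu) − E°cell = (+0.52) − (+2.181) = -1.66 V.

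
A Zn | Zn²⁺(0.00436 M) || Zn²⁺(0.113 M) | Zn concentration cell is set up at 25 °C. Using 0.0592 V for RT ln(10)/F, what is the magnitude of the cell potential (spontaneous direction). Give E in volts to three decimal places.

+0.042 V

For a concentration cell E°cell = 0. The 0.113 M side is the cathode (reduction is favoured where [Zn²⁺] is higher).
With n = 2, E = −(0.0592/2) log([Zn²⁺]ₐₙ/[Zn²⁺]꜀ₐₜ) = −(0.0592/2) log(0.00436/0.113) = −(0.0592/2)(-1.414) = +0.042 V.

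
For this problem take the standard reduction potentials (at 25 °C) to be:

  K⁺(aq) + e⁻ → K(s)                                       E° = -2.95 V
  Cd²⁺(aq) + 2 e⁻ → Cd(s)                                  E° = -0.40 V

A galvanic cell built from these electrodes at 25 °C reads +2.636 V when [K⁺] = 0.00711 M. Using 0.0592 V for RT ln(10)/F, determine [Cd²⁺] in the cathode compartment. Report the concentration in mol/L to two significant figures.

0.041 M

Cd²⁺/Cd is the cathode, K⁺/K the anode: E°cell = +2.55 V, n = 2.
Overall reaction: Cd²⁺(aq) + 2 K(s) → Cd(s) + 2 K⁺(aq); Q = [K⁺]^2/[Cd²⁺]^1.
From E = E° − (0.0592/n) log Q: log Q = (E° − E)·n/0.0592 = (+2.55 − (+2.636))·2/0.0592 = -2.9054.
So 1·log[Cd²⁺] = 2·log(0.00711) − log Q = -4.2963 − (-2.9054) = -1.3909; [Cd²⁺] = 10^(-1.3909) ≈ 0.041 M.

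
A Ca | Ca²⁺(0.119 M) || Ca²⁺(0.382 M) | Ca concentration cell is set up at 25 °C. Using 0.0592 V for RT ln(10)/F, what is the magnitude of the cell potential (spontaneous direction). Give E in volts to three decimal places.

For a concentration cell E°cell = 0. The 0.382 M side is the cathode (reduction is favoured where [Ca²⁺] is higher).
With n = 2, E = −(0.0592/2) log([Ca²⁺]ₐₙ/[Ca²⁺]꜀ₐₜ) = −(0.0592/2) log(0.119/0.382) = −(0.0592/2)(-0.507) = +0.015 V.

+0.015 V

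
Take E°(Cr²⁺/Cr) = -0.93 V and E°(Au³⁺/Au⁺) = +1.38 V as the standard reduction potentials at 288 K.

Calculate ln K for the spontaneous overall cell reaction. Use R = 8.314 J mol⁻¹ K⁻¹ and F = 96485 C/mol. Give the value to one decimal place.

Cathode: Au³⁺/Au⁺; anode: Cr²⁺/Cr. E°cell = (+1.38) − (-0.93) = +2.31 V, with n = 2.
ΔG° = −nFE° = −RT ln K, so ln K = nFE°/(RT) = (2)(96485)(+2.31) / ((8.314)(288)) = 186.166.

186.2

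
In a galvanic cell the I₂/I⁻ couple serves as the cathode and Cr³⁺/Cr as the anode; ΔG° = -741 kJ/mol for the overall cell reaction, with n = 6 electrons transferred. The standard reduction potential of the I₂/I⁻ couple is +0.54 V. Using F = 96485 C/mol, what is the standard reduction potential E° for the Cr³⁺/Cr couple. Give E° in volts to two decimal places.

-0.74 V

E°cell = −ΔG°/(nF) = −(-741×10³)/((6)(96485)) = +1.280 V.
Since I₂/I⁻ is the cathode and Cr³⁺/Cr the anode, E°cell = E°(I₂/I⁻) − E°(Cr³⁺/Cr).
So E°(Cr³⁺/Cr) = E°(I₂/I⁻) − E°cell = (+0.54) − (+1.280) = -0.74 V.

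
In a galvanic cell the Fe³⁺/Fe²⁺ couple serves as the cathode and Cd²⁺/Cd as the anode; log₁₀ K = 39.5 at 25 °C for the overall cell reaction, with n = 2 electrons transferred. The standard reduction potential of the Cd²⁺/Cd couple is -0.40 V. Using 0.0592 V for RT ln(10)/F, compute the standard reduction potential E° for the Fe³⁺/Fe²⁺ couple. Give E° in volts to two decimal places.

E°cell = (0.0592/n)·log K = (0.0592/2)(39.5) = +1.169 V.
Since Fe³⁺/Fe²⁺ is the cathode and Cd²⁺/Cd the anode, E°cell = E°(Fe³⁺/Fe²⁺) − E°(Cd²⁺/Cd).
So E°(Fe³⁺/Fe²⁺) = E°cell + E°(Cd²⁺/Cd) = +1.169 + (-0.40) = +0.77 V.

+0.77 V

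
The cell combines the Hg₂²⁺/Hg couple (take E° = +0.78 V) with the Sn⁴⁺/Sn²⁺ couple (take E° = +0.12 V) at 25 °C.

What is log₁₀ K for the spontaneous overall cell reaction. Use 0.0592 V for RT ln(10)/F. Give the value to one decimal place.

22.3

Cathode: Hg₂²⁺/Hg; anode: Sn⁴⁺/Sn²⁺. E°cell = +0.66 V, n = 2.
log K = nE°cell / 0.0592 = (2)(+0.66) / 0.0592 = 22.3.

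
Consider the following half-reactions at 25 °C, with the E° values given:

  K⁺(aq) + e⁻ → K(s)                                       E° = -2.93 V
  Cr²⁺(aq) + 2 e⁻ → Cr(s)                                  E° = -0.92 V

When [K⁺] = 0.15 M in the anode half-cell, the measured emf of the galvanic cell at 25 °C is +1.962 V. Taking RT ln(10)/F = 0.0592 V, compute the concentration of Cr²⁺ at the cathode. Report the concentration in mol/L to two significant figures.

0.00054 M

Cr²⁺/Cr is the cathode, K⁺/K the anode: E°cell = +2.01 V, n = 2.
Overall reaction: Cr²⁺(aq) + 2 K(s) → Cr(s) + 2 K⁺(aq); Q = [K⁺]^2/[Cr²⁺]^1.
From E = E° − (0.0592/n) log Q: log Q = (E° − E)·n/0.0592 = (+2.01 − (+1.962))·2/0.0592 = 1.6216.
So 1·log[Cr²⁺] = 2·log(0.15) − log Q = -1.6478 − (1.6216) = -3.2694; [Cr²⁺] = 10^(-3.2694) ≈ 0.00054 M.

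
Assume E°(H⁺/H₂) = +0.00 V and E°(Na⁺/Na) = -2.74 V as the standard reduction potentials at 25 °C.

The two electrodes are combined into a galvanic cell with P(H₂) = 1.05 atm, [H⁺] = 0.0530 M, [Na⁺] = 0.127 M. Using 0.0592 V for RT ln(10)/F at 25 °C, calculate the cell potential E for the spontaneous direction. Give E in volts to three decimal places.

+2.717 V

H⁺/H₂ is the cathode (higher E°), Na⁺/Na the anode: E°cell = +0.00 − (-2.74) = +2.74 V, n = 2.
Overall: 2 H⁺(aq) + 2 Na(s) → H₂(g) + 2 Na⁺(aq)
Q = P(H₂)·[Na⁺]^2 / ([H⁺]^2); log Q = 0.780.
E = E° − (0.0592/n) log Q = +2.74 − (0.0592/2)(0.780) = +2.717 V.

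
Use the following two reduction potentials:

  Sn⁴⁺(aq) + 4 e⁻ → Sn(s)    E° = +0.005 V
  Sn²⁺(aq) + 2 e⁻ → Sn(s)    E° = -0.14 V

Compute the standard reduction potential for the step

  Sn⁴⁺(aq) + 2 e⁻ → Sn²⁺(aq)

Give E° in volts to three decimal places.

Sequential free energies add, so n₃E°₃ = n₁E°₁ + n₂E°₂.
With n₃ = 4, and the known step contributing 2×(-0.14) V, the unknown satisfies 2·E° = 4×(+0.005) − 2×(-0.14) = +0.300.
E° = +0.300 / 2 = +0.150 V.

+0.150 V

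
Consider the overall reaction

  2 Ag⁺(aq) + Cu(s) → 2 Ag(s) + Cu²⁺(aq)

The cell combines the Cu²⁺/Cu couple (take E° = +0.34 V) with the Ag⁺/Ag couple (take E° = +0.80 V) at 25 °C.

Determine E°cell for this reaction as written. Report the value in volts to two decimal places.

The Ag⁺/Ag couple has the higher reduction potential, so it is the cathode; Cu²⁺/Cu is oxidised at the anode.
E°cell = E°(cathode) − E°(anode) = (+0.80) − (+0.34) = +0.46 V.

+0.46 V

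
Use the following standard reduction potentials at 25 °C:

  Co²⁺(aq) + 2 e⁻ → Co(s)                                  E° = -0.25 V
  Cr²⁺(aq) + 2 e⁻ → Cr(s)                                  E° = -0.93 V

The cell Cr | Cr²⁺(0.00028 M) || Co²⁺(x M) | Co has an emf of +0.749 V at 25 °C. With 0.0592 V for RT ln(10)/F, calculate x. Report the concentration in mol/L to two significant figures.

Co²⁺/Co is the cathode, Cr²⁺/Cr the anode: E°cell = +0.68 V, n = 2.
Overall reaction: Co²⁺(aq) + Cr(s) → Co(s) + Cr²⁺(aq); Q = [Cr²⁺]^1/[Co²⁺]^1.
From E = E° − (0.0592/n) log Q: log Q = (E° − E)·n/0.0592 = (+0.68 − (+0.749))·2/0.0592 = -2.3311.
So 1·log[Co²⁺] = 1·log(0.00028) − log Q = -3.5528 − (-2.3311) = -1.2217; [Co²⁺] = 10^(-1.2217) ≈ 0.060 M.

0.060 M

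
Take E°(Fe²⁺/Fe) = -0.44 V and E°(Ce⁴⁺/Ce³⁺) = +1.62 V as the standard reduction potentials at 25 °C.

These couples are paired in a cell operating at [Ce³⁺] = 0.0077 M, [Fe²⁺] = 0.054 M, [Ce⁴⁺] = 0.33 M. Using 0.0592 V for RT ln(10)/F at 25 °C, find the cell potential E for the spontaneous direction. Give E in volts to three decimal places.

+2.194 V

Ce⁴⁺/Ce³⁺ is the cathode (higher E°), Fe²⁺/Fe the anode: E°cell = +1.62 − (-0.44) = +2.06 V, n = 2.
Overall: 2 Ce⁴⁺(aq) + Fe(s) → 2 Ce³⁺(aq) + Fe²⁺(aq)
Q = [Ce³⁺]^2·[Fe²⁺] / ([Ce⁴⁺]^2); log Q = -4.532.
E = E° − (0.0592/n) log Q = +2.06 − (0.0592/2)(-4.532) = +2.194 V.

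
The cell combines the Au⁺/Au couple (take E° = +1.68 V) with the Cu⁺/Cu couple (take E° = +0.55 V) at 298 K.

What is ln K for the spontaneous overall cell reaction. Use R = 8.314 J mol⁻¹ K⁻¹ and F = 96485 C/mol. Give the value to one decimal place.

44.0

Cathode: Au⁺/Au; anode: Cu⁺/Cu. E°cell = (+1.68) − (+0.55) = +1.13 V, with n = 1.
ΔG° = −nFE° = −RT ln K, so ln K = nFE°/(RT) = (1)(96485)(+1.13) / ((8.314)(298)) = 44.006.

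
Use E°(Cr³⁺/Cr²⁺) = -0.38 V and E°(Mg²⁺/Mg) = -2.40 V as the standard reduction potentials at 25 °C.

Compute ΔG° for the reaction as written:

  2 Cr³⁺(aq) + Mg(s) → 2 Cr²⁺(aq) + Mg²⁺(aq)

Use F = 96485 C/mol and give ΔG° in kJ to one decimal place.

-389.8 kJ

As written, Cr³⁺/Cr²⁺ is reduced (cathode) and Mg²⁺/Mg is oxidised (anode), so E°cell = (-0.38) − (-2.40) = +2.02 V.
Balancing electrons gives n = 2.
ΔG° = −nFE° = −(2)(96485)(+2.02) = -389,799 J = -389.8 kJ.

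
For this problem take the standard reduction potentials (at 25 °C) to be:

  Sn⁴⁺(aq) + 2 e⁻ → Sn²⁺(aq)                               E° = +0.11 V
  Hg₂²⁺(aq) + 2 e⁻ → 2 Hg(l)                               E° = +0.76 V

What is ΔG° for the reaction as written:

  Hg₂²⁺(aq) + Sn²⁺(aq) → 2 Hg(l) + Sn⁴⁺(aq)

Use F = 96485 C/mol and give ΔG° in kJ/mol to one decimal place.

-125.4 kJ/mol

As written, Hg₂²⁺/Hg is reduced (cathode) and Sn⁴⁺/Sn²⁺ is oxidised (anode), so E°cell = (+0.76) − (+0.11) = +0.65 V.
Balancing electrons gives n = 2.
ΔG° = −nFE° = −(2)(96485)(+0.65) = -125,430 J = -125.4 kJ/mol.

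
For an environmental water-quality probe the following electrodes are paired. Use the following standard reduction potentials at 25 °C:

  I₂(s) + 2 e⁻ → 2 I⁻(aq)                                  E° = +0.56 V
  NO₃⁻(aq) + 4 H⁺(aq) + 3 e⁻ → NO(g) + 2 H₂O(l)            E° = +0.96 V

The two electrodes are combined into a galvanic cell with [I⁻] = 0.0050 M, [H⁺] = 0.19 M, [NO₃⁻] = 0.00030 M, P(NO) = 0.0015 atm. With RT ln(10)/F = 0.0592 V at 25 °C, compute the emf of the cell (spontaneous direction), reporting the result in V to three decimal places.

NO₃⁻/NO is the cathode (higher E°), I₂/I⁻ the anode: E°cell = +0.96 − (+0.56) = +0.40 V, n = 6.
Overall: 2 NO₃⁻(aq) + 8 H⁺(aq) + 6 I⁻(aq) → 2 NO(g) + 4 H₂O(l) + 3 I₂(s)
Q = P(NO)^2 / ([NO₃⁻]^2·[H⁺]^8·[I⁻]^6); log Q = 20.974.
E = E° − (0.0592/n) log Q = +0.40 − (0.0592/6)(20.974) = +0.193 V.

+0.193 V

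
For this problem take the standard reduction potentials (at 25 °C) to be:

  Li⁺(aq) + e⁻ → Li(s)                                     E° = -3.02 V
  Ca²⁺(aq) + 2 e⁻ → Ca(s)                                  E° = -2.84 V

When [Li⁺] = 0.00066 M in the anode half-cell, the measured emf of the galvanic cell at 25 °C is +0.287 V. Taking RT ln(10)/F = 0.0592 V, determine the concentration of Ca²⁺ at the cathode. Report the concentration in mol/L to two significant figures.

0.0018 M

Ca²⁺/Ca is the cathode, Li⁺/Li the anode: E°cell = +0.18 V, n = 2.
Overall reaction: Ca²⁺(aq) + 2 Li(s) → Ca(s) + 2 Li⁺(aq); Q = [Li⁺]^2/[Ca²⁺]^1.
From E = E° − (0.0592/n) log Q: log Q = (E° − E)·n/0.0592 = (+0.18 − (+0.287))·2/0.0592 = -3.6149.
So 1·log[Ca²⁺] = 2·log(0.00066) − log Q = -6.3609 − (-3.6149) = -2.7460; [Ca²⁺] = 10^(-2.7460) ≈ 0.0018 M.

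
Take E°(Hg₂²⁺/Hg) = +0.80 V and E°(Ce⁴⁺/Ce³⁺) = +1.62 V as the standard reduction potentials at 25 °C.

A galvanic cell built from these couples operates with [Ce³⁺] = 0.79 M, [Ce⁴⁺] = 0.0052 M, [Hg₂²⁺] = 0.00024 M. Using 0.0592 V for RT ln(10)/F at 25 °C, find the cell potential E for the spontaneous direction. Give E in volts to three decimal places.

+0.798 V

Ce⁴⁺/Ce³⁺ is the cathode (higher E°), Hg₂²⁺/Hg the anode: E°cell = +1.62 − (+0.80) = +0.82 V, n = 2.
Overall: 2 Ce⁴⁺(aq) + 2 Hg(l) → 2 Ce³⁺(aq) + Hg₂²⁺(aq)
Q = [Ce³⁺]^2·[Hg₂²⁺] / ([Ce⁴⁺]^2); log Q = 0.743.
E = E° − (0.0592/n) log Q = +0.82 − (0.0592/2)(0.743) = +0.798 V.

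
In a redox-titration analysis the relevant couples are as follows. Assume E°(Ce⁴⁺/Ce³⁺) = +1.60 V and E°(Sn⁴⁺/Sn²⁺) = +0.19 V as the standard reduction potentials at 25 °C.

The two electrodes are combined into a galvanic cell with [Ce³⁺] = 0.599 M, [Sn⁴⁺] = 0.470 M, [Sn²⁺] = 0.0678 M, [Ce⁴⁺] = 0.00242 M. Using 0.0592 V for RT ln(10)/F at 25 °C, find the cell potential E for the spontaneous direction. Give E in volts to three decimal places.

+1.243 V

Ce⁴⁺/Ce³⁺ is the cathode (higher E°), Sn⁴⁺/Sn²⁺ the anode: E°cell = +1.60 − (+0.19) = +1.41 V, n = 2.
Overall: 2 Ce⁴⁺(aq) + Sn²⁺(aq) → 2 Ce³⁺(aq) + Sn⁴⁺(aq)
Q = [Ce³⁺]^2·[Sn⁴⁺] / ([Ce⁴⁺]^2·[Sn²⁺]); log Q = 5.628.
E = E° − (0.0592/n) log Q = +1.41 − (0.0592/2)(5.628) = +1.243 V.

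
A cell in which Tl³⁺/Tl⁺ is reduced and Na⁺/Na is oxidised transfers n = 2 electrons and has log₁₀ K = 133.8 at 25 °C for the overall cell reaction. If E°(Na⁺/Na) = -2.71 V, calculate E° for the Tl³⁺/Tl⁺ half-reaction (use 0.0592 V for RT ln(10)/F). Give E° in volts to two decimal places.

E°cell = (0.0592/n)·log K = (0.0592/2)(133.8) = +3.960 V.
Since Tl³⁺/Tl⁺ is the cathode and Na⁺/Na the anode, E°cell = E°(Tl³⁺/Tl⁺) − E°(Na⁺/Na).
So E°(Tl³⁺/Tl⁺) = E°cell + E°(Na⁺/Na) = +3.960 + (-2.71) = +1.25 V.

+1.25 V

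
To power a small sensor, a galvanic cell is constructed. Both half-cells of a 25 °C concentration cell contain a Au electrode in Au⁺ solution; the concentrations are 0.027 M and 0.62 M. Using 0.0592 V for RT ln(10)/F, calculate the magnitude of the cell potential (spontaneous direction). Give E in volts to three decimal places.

For a concentration cell E°cell = 0. The 0.62 M side is the cathode (reduction is favoured where [Au⁺] is higher).
With n = 1, E = −(0.0592/1) log([Au⁺]ₐₙ/[Au⁺]꜀ₐₜ) = −(0.0592/1) log(0.027/0.62) = −(0.0592/1)(-1.361) = +0.081 V.

+0.081 V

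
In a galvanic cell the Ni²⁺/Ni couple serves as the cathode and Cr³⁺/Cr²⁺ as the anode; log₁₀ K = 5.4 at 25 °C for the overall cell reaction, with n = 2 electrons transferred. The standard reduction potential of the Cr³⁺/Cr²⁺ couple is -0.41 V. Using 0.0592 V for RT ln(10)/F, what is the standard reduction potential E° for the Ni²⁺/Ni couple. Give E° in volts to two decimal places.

-0.25 V

E°cell = (0.0592/n)·log K = (0.0592/2)(5.4) = +0.160 V.
Since Ni²⁺/Ni is the cathode and Cr³⁺/Cr²⁺ the anode, E°cell = E°(Ni²⁺/Ni) − E°(Cr³⁺/Cr²⁺).
So E°(Ni²⁺/Ni) = E°cell + E°(Cr³⁺/Cr²⁺) = +0.160 + (-0.41) = -0.25 V.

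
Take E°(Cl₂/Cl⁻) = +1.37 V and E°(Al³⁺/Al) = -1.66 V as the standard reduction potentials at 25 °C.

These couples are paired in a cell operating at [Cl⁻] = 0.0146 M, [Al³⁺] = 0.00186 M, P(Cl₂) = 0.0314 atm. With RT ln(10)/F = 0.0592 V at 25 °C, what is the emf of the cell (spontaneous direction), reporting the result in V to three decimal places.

Cl₂/Cl⁻ is the cathode (higher E°), Al³⁺/Al the anode: E°cell = +1.37 − (-1.66) = +3.03 V, n = 6.
Overall: 3 Cl₂(g) + 2 Al(s) → 6 Cl⁻(aq) + 2 Al³⁺(aq)
Q = [Cl⁻]^6·[Al³⁺]^2 / (P(Cl₂)^3); log Q = -11.966.
E = E° − (0.0592/n) log Q = +3.03 − (0.0592/6)(-11.966) = +3.148 V.

+3.148 V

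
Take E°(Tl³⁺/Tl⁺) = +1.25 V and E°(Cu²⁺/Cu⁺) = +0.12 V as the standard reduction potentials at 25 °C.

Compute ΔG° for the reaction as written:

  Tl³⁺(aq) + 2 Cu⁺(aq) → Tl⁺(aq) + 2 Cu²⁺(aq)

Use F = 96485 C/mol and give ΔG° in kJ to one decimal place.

As written, Tl³⁺/Tl⁺ is reduced (cathode) and Cu²⁺/Cu⁺ is oxidised (anode), so E°cell = (+1.25) − (+0.12) = +1.13 V.
Balancing electrons gives n = 2.
ΔG° = −nFE° = −(2)(96485)(+1.13) = -218,056 J = -218.1 kJ.

-218.1 kJ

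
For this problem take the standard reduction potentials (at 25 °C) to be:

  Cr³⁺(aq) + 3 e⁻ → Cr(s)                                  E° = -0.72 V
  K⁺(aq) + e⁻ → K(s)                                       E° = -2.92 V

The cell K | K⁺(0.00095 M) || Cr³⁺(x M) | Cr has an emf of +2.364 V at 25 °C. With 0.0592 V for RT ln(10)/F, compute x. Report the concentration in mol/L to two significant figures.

Cr³⁺/Cr is the cathode, K⁺/K the anode: E°cell = +2.20 V, n = 3.
Overall reaction: Cr³⁺(aq) + 3 K(s) → Cr(s) + 3 K⁺(aq); Q = [K⁺]^3/[Cr³⁺]^1.
From E = E° − (0.0592/n) log Q: log Q = (E° − E)·n/0.0592 = (+2.20 − (+2.364))·3/0.0592 = -8.3108.
So 1·log[Cr³⁺] = 3·log(0.00095) − log Q = -9.0668 − (-8.3108) = -0.7560; [Cr³⁺] = 10^(-0.7560) ≈ 0.18 M.

0.18 M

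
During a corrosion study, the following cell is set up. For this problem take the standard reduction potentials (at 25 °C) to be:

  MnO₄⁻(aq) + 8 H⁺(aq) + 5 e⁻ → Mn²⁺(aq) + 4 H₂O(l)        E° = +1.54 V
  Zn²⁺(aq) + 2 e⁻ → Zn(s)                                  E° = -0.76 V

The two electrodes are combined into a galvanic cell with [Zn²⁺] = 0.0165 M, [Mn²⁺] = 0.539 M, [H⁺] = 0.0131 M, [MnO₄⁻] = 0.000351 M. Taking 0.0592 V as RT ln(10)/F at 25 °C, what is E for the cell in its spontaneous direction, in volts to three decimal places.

+2.137 V

MnO₄⁻/Mn²⁺ is the cathode (higher E°), Zn²⁺/Zn the anode: E°cell = +1.54 − (-0.76) = +2.30 V, n = 10.
Overall: 2 MnO₄⁻(aq) + 16 H⁺(aq) + 5 Zn(s) → 2 Mn²⁺(aq) + 8 H₂O(l) + 5 Zn²⁺(aq)
Q = [Mn²⁺]^2·[Zn²⁺]^5 / ([MnO₄⁻]^2·[H⁺]^16); log Q = 27.584.
E = E° − (0.0592/n) log Q = +2.30 − (0.0592/10)(27.584) = +2.137 V.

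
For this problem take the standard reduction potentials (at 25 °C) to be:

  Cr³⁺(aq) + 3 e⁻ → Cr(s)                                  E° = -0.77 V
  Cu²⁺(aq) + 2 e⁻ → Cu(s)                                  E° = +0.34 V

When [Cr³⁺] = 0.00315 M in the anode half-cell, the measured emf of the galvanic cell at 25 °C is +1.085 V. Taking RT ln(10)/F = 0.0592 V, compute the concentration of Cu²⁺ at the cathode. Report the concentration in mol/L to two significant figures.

Cu²⁺/Cu is the cathode, Cr³⁺/Cr the anode: E°cell = +1.11 V, n = 6.
Overall reaction: 3 Cu²⁺(aq) + 2 Cr(s) → 3 Cu(s) + 2 Cr³⁺(aq); Q = [Cr³⁺]^2/[Cu²⁺]^3.
From E = E° − (0.0592/n) log Q: log Q = (E° − E)·n/0.0592 = (+1.11 − (+1.085))·6/0.0592 = 2.5338.
So 3·log[Cu²⁺] = 2·log(0.00315) − log Q = -5.0034 − (2.5338) = -7.5372; log[Cu²⁺] = -7.5372 / 3 = -2.5124; [Cu²⁺] = 10^(-2.5124) ≈ 0.0031 M.

0.0031 M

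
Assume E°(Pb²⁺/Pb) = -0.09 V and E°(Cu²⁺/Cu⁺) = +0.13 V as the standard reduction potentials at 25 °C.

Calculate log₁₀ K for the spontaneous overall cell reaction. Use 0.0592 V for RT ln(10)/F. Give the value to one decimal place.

Cathode: Cu²⁺/Cu⁺; anode: Pb²⁺/Pb. E°cell = +0.22 V, n = 2.
log K = nE°cell / 0.0592 = (2)(+0.22) / 0.0592 = 7.4.

7.4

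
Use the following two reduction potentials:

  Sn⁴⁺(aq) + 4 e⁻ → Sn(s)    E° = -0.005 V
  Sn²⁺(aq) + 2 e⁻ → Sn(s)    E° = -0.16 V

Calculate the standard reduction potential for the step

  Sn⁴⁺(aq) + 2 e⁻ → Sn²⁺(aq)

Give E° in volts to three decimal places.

Sequential free energies add, so n₃E°₃ = n₁E°₁ + n₂E°₂.
With n₃ = 4, and the known step contributing 2×(-0.16) V, the unknown satisfies 2·E° = 4×(-0.005) − 2×(-0.16) = +0.300.
E° = +0.300 / 2 = +0.150 V.

+0.150 V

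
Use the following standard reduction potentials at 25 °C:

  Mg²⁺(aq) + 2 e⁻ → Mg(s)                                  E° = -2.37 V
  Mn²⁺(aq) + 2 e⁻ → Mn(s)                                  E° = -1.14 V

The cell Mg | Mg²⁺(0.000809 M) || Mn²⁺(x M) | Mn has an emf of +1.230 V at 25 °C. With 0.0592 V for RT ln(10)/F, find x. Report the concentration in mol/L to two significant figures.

Mn²⁺/Mn is the cathode, Mg²⁺/Mg the anode: E°cell = +1.23 V, n = 2.
Overall reaction: Mn²⁺(aq) + Mg(s) → Mn(s) + Mg²⁺(aq); Q = [Mg²⁺]^1/[Mn²⁺]^1.
From E = E° − (0.0592/n) log Q: log Q = (E° − E)·n/0.0592 = (+1.23 − (+1.230))·2/0.0592 = 0.0000.
So 1·log[Mn²⁺] = 1·log(0.000809) − log Q = -3.0921 − (0.0000) = -3.0921; [Mn²⁺] = 10^(-3.0921) ≈ 0.00081 M.

0.00081 M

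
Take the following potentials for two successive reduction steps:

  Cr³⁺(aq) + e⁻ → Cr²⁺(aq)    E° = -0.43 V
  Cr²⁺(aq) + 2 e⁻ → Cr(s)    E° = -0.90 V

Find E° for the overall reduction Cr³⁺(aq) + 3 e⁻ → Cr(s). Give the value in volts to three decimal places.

-0.743 V

Standard free energies of sequential steps add: ΔG°₃ = ΔG°₁ + ΔG°₂, so n₃E°₃ = n₁E°₁ + n₂E°₂.
E°₃ = (1×-0.43 + 2×-0.90) / 3 = (-2.230) / 3 = -0.743 V.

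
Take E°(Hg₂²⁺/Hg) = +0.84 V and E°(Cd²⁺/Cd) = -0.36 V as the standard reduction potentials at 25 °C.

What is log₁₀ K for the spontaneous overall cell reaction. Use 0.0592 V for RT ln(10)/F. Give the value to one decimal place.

Cathode: Hg₂²⁺/Hg; anode: Cd²⁺/Cd. E°cell = +1.20 V, n = 2.
log K = nE°cell / 0.0592 = (2)(+1.20) / 0.0592 = 40.5.

40.5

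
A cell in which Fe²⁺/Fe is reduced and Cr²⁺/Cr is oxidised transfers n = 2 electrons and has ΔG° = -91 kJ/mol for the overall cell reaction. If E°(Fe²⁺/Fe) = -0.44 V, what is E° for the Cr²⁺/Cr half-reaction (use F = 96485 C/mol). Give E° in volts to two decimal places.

-0.91 V

E°cell = −ΔG°/(nF) = −(-91×10³)/((2)(96485)) = +0.472 V.
Since Fe²⁺/Fe is the cathode and Cr²⁺/Cr the anode, E°cell = E°(Fe²⁺/Fe) − E°(Cr²⁺/Cr).
So E°(Cr²⁺/Cr) = E°(Fe²⁺/Fe) − E°cell = (-0.44) − (+0.472) = -0.91 V.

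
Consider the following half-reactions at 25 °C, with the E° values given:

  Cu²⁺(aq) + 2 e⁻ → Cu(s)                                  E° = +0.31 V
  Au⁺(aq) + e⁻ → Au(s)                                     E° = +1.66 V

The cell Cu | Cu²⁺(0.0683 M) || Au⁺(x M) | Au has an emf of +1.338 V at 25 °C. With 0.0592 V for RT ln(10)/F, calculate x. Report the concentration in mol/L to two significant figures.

Au⁺/Au is the cathode, Cu²⁺/Cu the anode: E°cell = +1.35 V, n = 2.
Overall reaction: 2 Au⁺(aq) + Cu(s) → 2 Au(s) + Cu²⁺(aq); Q = [Cu²⁺]^1/[Au⁺]^2.
From E = E° − (0.0592/n) log Q: log Q = (E° − E)·n/0.0592 = (+1.35 − (+1.338))·2/0.0592 = 0.4054.
So 2·log[Au⁺] = 1·log(0.0683) − log Q = -1.1656 − (0.4054) = -1.5710; log[Au⁺] = -1.5710 / 2 = -0.7855; [Au⁺] = 10^(-0.7855) ≈ 0.16 M.

0.16 M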